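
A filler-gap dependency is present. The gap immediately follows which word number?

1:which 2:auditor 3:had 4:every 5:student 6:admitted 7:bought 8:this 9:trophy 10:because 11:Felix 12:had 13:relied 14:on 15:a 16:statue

6

The displaced element is "which auditor" (word 2).
It is linked across 1 clause boundary (Ø).
It functions as the subject of "bought", so the gap sits immediately after word 6 ("admitted").
Base order: Every student had admitted that which auditor bought this trophy because Felix had relied on a statue.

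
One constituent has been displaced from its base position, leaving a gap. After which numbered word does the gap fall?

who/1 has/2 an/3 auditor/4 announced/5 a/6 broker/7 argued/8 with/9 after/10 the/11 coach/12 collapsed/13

9

The displaced element is "who" (word 1).
It is linked across 1 clause boundary (Ø).
It functions as the object of the preposition "with" of "argued", so the gap sits immediately after word 9 ("with").
Base order: An auditor has announced a broker argued with who after the coach collapsed.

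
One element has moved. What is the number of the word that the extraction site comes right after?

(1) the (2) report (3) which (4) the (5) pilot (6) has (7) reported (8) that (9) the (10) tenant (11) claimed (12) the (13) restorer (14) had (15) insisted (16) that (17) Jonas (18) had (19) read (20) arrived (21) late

The displaced element is "the report" (word 2).
It is linked across 3 clause boundaries (that → Ø → that).
It functions as the direct object of "read", so the gap sits immediately after word 19 ("read").
Base order: The pilot has reported that the tenant claimed the restorer had insisted that Jonas had read the report.

19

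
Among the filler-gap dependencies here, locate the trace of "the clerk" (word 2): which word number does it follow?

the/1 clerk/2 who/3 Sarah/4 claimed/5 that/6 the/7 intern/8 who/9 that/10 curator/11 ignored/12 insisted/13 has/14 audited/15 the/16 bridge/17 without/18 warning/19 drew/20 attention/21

13

The displaced element is "the clerk" (word 2).
It is linked across 2 clause boundaries (that → Ø).
It functions as the subject of "audited", so the gap sits immediately after word 13 ("insisted").
Base order: Sarah claimed that the intern who that curator ignored insisted that the clerk has audited the bridge without warning.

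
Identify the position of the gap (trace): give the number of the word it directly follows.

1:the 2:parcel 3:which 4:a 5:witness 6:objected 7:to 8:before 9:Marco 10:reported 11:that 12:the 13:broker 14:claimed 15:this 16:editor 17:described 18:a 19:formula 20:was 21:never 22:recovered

The displaced element is "the parcel" (word 2).
It functions as the object of the preposition "to" of "objected", so the gap sits immediately after word 7 ("to").
Base order: A witness objected to the parcel before Marco reported that the broker claimed this editor described a formula.

7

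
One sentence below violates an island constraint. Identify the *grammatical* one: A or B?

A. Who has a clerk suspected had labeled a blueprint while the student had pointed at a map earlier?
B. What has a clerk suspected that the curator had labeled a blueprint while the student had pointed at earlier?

In B, the wh-phrase is extracted from inside an adjunct island (introduced by "while"), which blocks movement.
In A, the extraction path crosses only that-complement boundaries, which are transparent.
So A is grammatical.

A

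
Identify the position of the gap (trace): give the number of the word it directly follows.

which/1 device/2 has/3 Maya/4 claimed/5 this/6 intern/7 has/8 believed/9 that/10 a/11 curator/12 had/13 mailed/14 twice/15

The displaced element is "which device" (word 2).
It is linked across 2 clause boundaries (Ø → that).
It functions as the direct object of "mailed", so the gap sits immediately after word 14 ("mailed").
Base order: Maya has claimed this intern has believed that a curator had mailed which device twice.

14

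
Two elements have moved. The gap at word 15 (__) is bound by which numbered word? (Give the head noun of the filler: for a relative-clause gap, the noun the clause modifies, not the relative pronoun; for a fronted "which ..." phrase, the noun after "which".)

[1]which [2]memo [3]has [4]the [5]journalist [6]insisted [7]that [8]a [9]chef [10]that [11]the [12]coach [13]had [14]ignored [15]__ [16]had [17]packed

The marked gap is inside the relative clause, the direct object of "ignored".
Its filler is the head noun "chef" (via "that"), at word 9.
(The other dependency links word 2 to a gap after word 17.)

9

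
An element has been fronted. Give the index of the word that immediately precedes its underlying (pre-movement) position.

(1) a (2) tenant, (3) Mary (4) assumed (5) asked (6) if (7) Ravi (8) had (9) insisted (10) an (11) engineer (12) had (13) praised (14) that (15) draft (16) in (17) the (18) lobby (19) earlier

4

The displaced element is "a tenant" (word 2).
It is linked across 1 clause boundary (Ø).
It functions as the subject of "asked", so the gap sits immediately after word 4 ("assumed").
Base order: Mary assumed a tenant asked if Ravi had insisted an engineer had praised that draft in the lobby earlier.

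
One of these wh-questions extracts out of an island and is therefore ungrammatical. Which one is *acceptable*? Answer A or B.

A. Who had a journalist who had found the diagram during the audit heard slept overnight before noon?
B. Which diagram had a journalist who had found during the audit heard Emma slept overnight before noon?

A

In B, the wh-phrase is extracted from inside a complex-NP island (relative clause) (introduced by "who"), which blocks movement.
In A, the extraction path crosses only that-complement boundaries, which are transparent.
So A is grammatical.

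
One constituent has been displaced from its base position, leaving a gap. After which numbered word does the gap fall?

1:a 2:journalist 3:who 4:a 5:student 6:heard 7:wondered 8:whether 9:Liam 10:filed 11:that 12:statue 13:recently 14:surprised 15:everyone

6

The displaced element is "a journalist" (word 2).
It is linked across 1 clause boundary (Ø).
It functions as the subject of "wondered", so the gap sits immediately after word 6 ("heard").
Base order: A student heard that a journalist wondered whether Liam filed that statue recently.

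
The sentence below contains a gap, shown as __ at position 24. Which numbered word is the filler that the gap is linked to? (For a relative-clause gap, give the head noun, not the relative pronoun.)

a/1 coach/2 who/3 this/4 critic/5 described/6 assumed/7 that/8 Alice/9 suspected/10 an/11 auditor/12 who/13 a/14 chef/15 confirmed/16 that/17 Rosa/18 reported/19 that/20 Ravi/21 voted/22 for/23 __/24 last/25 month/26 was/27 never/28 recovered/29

The gap at 24 is the prepositional object of "voted", inside a relative clause.
The relative pronoun is "who" (word 13); it is bound by the head noun immediately before it.
Its filler is the head noun "auditor", at word 12.

12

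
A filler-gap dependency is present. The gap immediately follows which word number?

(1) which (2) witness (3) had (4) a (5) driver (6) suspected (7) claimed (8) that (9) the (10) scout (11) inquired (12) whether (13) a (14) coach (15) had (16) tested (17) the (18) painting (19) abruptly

6

The displaced element is "which witness" (word 2).
It is linked across 1 clause boundary (Ø).
It functions as the subject of "claimed", so the gap sits immediately after word 6 ("suspected").
Base order: A driver had suspected that which witness claimed that the scout inquired whether a coach had tested the painting abruptly.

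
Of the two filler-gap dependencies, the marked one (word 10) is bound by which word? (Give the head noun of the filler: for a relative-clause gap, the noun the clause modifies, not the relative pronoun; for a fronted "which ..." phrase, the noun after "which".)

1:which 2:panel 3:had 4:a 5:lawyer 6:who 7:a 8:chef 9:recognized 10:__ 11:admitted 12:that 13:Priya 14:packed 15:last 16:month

The marked gap is inside the relative clause, the direct object of "recognized".
Its filler is the head noun "lawyer" (via "who"), at word 5.
(The other dependency links word 2 to a gap after word 14.)

5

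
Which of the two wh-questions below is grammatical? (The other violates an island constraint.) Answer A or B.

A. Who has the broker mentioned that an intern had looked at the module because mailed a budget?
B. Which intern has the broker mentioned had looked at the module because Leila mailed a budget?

B

In A, the wh-phrase is extracted from inside an adjunct island (introduced by "because"), which blocks movement.
In B, the extraction path crosses only that-complement boundaries, which are transparent.
So B is grammatical.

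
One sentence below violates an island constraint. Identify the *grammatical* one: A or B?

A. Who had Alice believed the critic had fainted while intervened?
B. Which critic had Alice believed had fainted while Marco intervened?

In A, the wh-phrase is extracted from inside an adjunct island (introduced by "while"), which blocks movement.
In B, the extraction path crosses only that-complement boundaries, which are transparent.
So B is grammatical.

B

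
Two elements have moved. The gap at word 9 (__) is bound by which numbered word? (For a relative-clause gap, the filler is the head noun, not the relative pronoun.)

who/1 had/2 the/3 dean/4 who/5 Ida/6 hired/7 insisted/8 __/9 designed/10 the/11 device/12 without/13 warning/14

1

The marked gap is the subject of "designed".
Its filler is the fronted wh-phrase "who", at word 1.
(The other dependency links word 4 to a gap after word 7.)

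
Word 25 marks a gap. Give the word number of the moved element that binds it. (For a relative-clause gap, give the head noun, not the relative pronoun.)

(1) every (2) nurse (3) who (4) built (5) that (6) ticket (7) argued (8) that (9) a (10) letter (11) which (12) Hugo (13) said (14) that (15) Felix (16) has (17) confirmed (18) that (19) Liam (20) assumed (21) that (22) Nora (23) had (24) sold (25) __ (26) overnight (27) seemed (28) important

The gap at 25 is the object of "sold", inside a relative clause.
The relative pronoun is "which" (word 11); it is bound by the head noun immediately before it.
Its filler is the head noun "letter", at word 10.

10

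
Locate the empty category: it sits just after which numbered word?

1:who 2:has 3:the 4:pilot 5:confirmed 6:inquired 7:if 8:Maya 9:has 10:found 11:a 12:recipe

The displaced element is "who" (word 1).
It is linked across 1 clause boundary (Ø).
It functions as the subject of "inquired", so the gap sits immediately after word 5 ("confirmed").
Base order: The pilot has confirmed that who inquired if Maya has found a recipe.

5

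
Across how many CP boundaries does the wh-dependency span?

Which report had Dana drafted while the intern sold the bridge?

"which report" originates inside the matrix clause — no clause boundary is crossed.

0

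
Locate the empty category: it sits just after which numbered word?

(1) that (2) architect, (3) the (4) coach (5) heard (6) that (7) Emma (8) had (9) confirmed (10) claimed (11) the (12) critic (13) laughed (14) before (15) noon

The displaced element is "that architect" (word 2).
It is linked across 2 clause boundaries (that → Ø).
It functions as the subject of "claimed", so the gap sits immediately after word 9 ("confirmed").
Base order: The coach heard that Emma had confirmed that that architect claimed the critic laughed before noon.

9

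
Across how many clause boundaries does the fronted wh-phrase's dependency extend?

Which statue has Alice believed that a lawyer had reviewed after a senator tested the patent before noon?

1

"which statue" is extracted from the object of "reviewed".
Boundaries crossed, outermost first: [that] — 1 in total.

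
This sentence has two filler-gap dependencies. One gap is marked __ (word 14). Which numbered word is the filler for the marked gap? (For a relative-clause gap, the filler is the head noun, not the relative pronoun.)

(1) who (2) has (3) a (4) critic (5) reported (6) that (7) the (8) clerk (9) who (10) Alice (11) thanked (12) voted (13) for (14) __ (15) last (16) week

The marked gap is the object of the preposition "for" of "voted".
Its filler is the fronted wh-phrase "who", at word 1.
(The other dependency links word 8 to a gap after word 11.)

1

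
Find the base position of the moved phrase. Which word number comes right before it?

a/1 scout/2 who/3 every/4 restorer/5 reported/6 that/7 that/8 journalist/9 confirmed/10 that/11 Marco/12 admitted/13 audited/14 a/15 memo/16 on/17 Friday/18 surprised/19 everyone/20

The displaced element is "a scout" (word 2).
It is linked across 3 clause boundaries (that → that → Ø).
It functions as the subject of "audited", so the gap sits immediately after word 13 ("admitted").
Base order: Every restorer reported that that journalist confirmed that Marco admitted that a scout audited a memo on Friday.

13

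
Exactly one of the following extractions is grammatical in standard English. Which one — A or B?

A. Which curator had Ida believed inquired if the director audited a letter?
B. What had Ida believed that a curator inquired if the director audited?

In B, the wh-phrase is extracted from inside a wh-island (introduced by "if"), which blocks movement.
In A, the extraction path crosses only that-complement boundaries, which are transparent.
So A is grammatical.

A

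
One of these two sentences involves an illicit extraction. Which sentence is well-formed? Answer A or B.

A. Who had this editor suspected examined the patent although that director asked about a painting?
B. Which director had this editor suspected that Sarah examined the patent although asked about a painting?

A

In B, the wh-phrase is extracted from inside an adjunct island (introduced by "although"), which blocks movement.
In A, the extraction path crosses only that-complement boundaries, which are transparent.
So A is grammatical.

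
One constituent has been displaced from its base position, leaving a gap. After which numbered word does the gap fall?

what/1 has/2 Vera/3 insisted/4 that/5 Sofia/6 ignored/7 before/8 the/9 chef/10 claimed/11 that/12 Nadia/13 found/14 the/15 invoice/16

7

The displaced element is "what" (word 1).
It is linked across 1 clause boundary (that).
It functions as the direct object of "ignored", so the gap sits immediately after word 7 ("ignored").
Base order: Vera has insisted that Sofia ignored what before the chef claimed that Nadia found the invoice.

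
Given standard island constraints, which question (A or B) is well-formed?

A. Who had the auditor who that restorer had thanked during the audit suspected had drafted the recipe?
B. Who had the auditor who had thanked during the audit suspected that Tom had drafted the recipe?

In B, the wh-phrase is extracted from inside a complex-NP island (relative clause) (introduced by "who"), which blocks movement.
In A, the extraction path crosses only that-complement boundaries, which are transparent.
So A is grammatical.

A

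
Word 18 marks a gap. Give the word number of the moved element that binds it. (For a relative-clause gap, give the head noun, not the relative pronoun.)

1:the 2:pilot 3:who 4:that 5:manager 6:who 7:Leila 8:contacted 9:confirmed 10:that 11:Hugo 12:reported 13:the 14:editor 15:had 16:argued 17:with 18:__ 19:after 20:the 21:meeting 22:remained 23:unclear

2

The gap at 18 is the prepositional object of "argued", inside a relative clause.
The relative pronoun is "who" (word 3); it is bound by the head noun immediately before it.
Its filler is the head noun "pilot", at word 2.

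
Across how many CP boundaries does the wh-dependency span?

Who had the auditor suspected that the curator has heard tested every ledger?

"who" is extracted from the subject of "tested".
Boundaries crossed, outermost first: [that], [Ø] — 2 in total.

2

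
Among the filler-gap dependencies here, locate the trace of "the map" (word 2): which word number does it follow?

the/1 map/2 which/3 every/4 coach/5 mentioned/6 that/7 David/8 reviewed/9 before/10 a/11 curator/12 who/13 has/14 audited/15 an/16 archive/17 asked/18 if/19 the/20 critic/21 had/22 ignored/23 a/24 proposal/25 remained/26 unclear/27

9

The displaced element is "the map" (word 2).
It is linked across 1 clause boundary (that).
It functions as the direct object of "reviewed", so the gap sits immediately after word 9 ("reviewed").
Base order: Every coach mentioned that David reviewed the map before a curator who has audited an archive asked if the critic had ignored a proposal.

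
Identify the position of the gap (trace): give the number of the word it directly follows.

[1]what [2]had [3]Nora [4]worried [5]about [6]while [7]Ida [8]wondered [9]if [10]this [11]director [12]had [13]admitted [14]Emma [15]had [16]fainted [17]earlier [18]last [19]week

5

The displaced element is "what" (word 1).
It functions as the object of the preposition "about" of "worried", so the gap sits immediately after word 5 ("about").
Base order: Nora had worried about what while Ida wondered if this director had admitted Emma had fainted earlier last week.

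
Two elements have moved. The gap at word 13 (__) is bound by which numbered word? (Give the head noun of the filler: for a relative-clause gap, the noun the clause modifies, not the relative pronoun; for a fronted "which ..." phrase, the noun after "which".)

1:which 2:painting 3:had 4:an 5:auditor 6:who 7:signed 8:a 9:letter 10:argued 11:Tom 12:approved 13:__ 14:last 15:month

The marked gap is the direct object of "approved".
Its filler is the fronted wh-phrase "which painting", at word 2.
(The other dependency links word 5 to a gap after word 6.)

2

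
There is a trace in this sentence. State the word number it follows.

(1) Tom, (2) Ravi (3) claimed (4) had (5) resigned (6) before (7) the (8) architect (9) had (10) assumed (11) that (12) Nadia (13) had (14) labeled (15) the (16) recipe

The displaced element is "Tom" (word 1).
It is linked across 1 clause boundary (Ø).
It functions as the subject of "resigned", so the gap sits immediately after word 3 ("claimed").
Base order: Ravi claimed that Tom had resigned before the architect had assumed that Nadia had labeled the recipe.

3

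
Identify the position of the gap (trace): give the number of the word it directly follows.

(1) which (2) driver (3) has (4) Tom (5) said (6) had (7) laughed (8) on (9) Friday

5

The displaced element is "which driver" (word 2).
It is linked across 1 clause boundary (Ø).
It functions as the subject of "laughed", so the gap sits immediately after word 5 ("said").
Base order: Tom has said that which driver had laughed on Friday.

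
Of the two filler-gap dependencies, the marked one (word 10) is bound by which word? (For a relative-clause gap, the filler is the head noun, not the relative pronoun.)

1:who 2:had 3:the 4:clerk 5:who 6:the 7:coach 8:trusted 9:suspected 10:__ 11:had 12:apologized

1

The marked gap is the subject of "apologized".
Its filler is the fronted wh-phrase "who", at word 1.
(The other dependency links word 4 to a gap after word 8.)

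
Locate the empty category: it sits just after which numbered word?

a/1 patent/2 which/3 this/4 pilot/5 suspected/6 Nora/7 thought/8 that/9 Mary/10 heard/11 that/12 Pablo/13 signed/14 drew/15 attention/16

14

The displaced element is "a patent" (word 2).
It is linked across 3 clause boundaries (Ø → that → that).
It functions as the direct object of "signed", so the gap sits immediately after word 14 ("signed").
Base order: This pilot suspected Nora thought that Mary heard that Pablo signed a patent.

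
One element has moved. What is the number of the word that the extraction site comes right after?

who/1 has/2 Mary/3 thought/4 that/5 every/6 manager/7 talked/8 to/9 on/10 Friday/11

9

The displaced element is "who" (word 1).
It is linked across 1 clause boundary (that).
It functions as the object of the preposition "to" of "talked", so the gap sits immediately after word 9 ("to").
Base order: Mary has thought that every manager talked to who on Friday.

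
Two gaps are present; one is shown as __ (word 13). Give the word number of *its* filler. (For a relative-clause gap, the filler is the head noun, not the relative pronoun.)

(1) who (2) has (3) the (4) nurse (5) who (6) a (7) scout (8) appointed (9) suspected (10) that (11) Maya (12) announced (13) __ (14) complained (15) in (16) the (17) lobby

1

The marked gap is the subject of "complained".
Its filler is the fronted wh-phrase "who", at word 1.
(The other dependency links word 4 to a gap after word 8.)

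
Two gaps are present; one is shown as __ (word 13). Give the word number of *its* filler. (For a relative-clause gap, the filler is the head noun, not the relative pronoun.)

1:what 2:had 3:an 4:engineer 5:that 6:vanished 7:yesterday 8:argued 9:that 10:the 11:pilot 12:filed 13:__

1

The marked gap is the direct object of "filed".
Its filler is the fronted wh-phrase "what", at word 1.
(The other dependency links word 4 to a gap after word 5.)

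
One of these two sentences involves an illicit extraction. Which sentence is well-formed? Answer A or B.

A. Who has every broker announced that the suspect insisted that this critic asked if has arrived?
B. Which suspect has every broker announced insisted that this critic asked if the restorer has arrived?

In A, the wh-phrase is extracted from inside a wh-island (introduced by "if"), which blocks movement.
In B, the extraction path crosses only that-complement boundaries, which are transparent.
So B is grammatical.

B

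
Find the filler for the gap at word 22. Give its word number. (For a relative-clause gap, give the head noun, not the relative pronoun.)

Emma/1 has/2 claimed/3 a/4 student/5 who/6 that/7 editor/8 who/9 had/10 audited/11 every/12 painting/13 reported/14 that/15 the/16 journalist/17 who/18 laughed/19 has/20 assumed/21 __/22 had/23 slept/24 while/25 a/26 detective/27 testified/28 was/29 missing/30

5

The gap at 22 is the subject of "slept", inside a relative clause.
The relative pronoun is "who" (word 6); it is bound by the head noun immediately before it.
Its filler is the head noun "student", at word 5.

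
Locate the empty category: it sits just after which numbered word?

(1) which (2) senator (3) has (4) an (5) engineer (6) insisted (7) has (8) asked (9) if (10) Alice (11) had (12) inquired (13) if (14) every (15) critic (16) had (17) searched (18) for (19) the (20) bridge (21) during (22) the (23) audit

The displaced element is "which senator" (word 2).
It is linked across 1 clause boundary (Ø).
It functions as the subject of "asked", so the gap sits immediately after word 6 ("insisted").
Base order: An engineer has insisted that which senator has asked if Alice had inquired if every critic had searched for the bridge during the audit.

6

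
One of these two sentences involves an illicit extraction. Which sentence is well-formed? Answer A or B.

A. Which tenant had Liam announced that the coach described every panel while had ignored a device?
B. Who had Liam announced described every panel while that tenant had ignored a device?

In A, the wh-phrase is extracted from inside an adjunct island (introduced by "while"), which blocks movement.
In B, the extraction path crosses only that-complement boundaries, which are transparent.
So B is grammatical.

B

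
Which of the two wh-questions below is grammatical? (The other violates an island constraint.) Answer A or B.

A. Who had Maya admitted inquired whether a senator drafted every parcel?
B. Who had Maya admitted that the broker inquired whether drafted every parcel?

In B, the wh-phrase is extracted from inside a wh-island (introduced by "whether"), which blocks movement.
In A, the extraction path crosses only that-complement boundaries, which are transparent.
So A is grammatical.

A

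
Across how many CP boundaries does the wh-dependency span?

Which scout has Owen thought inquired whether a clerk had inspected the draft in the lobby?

1

"which scout" is extracted from the subject of "inquired".
Boundaries crossed, outermost first: [Ø] — 1 in total.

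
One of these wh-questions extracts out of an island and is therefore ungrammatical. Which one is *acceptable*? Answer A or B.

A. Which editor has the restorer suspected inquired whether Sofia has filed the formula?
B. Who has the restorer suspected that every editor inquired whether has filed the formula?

In B, the wh-phrase is extracted from inside a wh-island (introduced by "whether"), which blocks movement.
In A, the extraction path crosses only that-complement boundaries, which are transparent.
So A is grammatical.

A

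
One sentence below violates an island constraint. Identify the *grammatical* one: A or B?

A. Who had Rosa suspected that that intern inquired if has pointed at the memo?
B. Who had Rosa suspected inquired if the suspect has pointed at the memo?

In A, the wh-phrase is extracted from inside a wh-island (introduced by "if"), which blocks movement.
In B, the extraction path crosses only that-complement boundaries, which are transparent.
So B is grammatical.

B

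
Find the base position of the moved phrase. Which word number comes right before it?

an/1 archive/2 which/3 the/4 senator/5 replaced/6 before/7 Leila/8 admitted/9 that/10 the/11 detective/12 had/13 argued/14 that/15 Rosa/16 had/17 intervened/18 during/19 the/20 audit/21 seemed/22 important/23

6

The displaced element is "an archive" (word 2).
It functions as the direct object of "replaced", so the gap sits immediately after word 6 ("replaced").
Base order: The senator replaced an archive before Leila admitted that the detective had argued that Rosa had intervened during the audit.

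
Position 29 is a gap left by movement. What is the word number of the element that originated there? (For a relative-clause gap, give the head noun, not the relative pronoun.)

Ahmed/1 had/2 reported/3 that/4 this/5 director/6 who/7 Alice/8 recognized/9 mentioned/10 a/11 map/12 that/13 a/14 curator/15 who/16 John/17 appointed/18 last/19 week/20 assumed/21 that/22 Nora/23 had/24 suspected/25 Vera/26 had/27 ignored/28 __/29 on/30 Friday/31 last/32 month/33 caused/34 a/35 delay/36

12

The gap at 29 is the object of "ignored", inside a relative clause.
The relative pronoun is "that" (word 13); it is bound by the head noun immediately before it.
Its filler is the head noun "map", at word 12.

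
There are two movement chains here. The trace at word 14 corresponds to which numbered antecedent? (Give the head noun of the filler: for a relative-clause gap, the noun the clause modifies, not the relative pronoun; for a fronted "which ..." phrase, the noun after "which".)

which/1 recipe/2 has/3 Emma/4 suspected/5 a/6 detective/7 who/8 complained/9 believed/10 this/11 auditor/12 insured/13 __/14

2

The marked gap is the direct object of "insured".
Its filler is the fronted wh-phrase "which recipe", at word 2.
(The other dependency links word 7 to a gap after word 8.)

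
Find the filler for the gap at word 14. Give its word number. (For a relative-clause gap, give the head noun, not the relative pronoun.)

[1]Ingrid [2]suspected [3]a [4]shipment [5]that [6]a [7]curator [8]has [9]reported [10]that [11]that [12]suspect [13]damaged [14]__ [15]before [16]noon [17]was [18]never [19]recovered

4

The gap at 14 is the object of "damaged", inside a relative clause.
The relative pronoun is "that" (word 5); it is bound by the head noun immediately before it.
Its filler is the head noun "shipment", at word 4.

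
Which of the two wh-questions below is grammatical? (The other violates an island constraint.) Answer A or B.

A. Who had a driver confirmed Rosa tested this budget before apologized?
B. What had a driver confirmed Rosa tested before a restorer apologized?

In A, the wh-phrase is extracted from inside an adjunct island (introduced by "before"), which blocks movement.
In B, the extraction path crosses only that-complement boundaries, which are transparent.
So B is grammatical.

B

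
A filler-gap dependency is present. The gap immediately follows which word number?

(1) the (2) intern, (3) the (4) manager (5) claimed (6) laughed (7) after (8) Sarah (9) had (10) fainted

The displaced element is "the intern" (word 2).
It is linked across 1 clause boundary (Ø).
It functions as the subject of "laughed", so the gap sits immediately after word 5 ("claimed").
Base order: The manager claimed the intern laughed after Sarah had fainted.

5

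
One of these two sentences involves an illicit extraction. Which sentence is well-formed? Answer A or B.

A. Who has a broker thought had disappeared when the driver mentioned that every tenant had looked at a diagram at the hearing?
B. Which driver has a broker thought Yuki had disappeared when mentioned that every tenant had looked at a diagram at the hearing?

A

In B, the wh-phrase is extracted from inside an adjunct island (introduced by "when"), which blocks movement.
In A, the extraction path crosses only that-complement boundaries, which are transparent.
So A is grammatical.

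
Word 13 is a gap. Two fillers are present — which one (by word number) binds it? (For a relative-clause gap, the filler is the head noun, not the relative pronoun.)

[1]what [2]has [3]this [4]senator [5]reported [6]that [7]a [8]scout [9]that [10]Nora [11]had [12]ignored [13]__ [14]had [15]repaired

The marked gap is inside the relative clause, the direct object of "ignored".
Its filler is the head noun "scout" (via "that"), at word 8.
(The other dependency links word 1 to a gap after word 15.)

8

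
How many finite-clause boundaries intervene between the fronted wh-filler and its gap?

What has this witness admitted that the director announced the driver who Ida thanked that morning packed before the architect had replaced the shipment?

"what" is extracted from the object of "packed".
Boundaries crossed, outermost first: [that], [Ø] — 2 in total.

2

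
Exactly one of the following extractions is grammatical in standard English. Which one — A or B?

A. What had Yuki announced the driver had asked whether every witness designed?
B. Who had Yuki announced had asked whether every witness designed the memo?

B

In A, the wh-phrase is extracted from inside a wh-island (introduced by "whether"), which blocks movement.
In B, the extraction path crosses only that-complement boundaries, which are transparent.
So B is grammatical.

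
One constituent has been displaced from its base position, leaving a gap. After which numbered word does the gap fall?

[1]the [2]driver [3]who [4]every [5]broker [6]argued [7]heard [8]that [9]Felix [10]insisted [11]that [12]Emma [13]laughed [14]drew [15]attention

6

The displaced element is "the driver" (word 2).
It is linked across 1 clause boundary (Ø).
It functions as the subject of "heard", so the gap sits immediately after word 6 ("argued").
Base order: Every broker argued the driver heard that Felix insisted that Emma laughed.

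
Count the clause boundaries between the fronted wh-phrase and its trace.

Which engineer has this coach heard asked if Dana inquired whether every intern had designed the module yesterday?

1

"which engineer" is extracted from the subject of "asked".
Boundaries crossed, outermost first: [Ø] — 1 in total.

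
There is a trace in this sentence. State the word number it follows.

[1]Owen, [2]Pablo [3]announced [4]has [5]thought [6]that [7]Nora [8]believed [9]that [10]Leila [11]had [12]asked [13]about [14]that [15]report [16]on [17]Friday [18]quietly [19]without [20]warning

3

The displaced element is "Owen" (word 1).
It is linked across 1 clause boundary (Ø).
It functions as the subject of "thought", so the gap sits immediately after word 3 ("announced").
Base order: Pablo announced that Owen has thought that Nora believed that Leila had asked about that report on Friday quietly without warning.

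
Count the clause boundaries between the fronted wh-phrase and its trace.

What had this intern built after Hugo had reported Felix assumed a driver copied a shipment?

0

"what" originates inside the matrix clause — no clause boundary is crossed.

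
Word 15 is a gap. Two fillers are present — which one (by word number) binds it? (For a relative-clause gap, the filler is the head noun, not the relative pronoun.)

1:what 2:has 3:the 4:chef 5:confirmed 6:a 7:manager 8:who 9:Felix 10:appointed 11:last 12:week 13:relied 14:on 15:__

1

The marked gap is the object of the preposition "on" of "relied".
Its filler is the fronted wh-phrase "what", at word 1.
(The other dependency links word 7 to a gap after word 10.)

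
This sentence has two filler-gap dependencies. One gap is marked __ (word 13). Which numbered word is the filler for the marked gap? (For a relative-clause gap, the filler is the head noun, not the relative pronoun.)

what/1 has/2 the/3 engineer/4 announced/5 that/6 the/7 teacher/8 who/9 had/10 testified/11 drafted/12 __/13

The marked gap is the direct object of "drafted".
Its filler is the fronted wh-phrase "what", at word 1.
(The other dependency links word 8 to a gap after word 9.)

1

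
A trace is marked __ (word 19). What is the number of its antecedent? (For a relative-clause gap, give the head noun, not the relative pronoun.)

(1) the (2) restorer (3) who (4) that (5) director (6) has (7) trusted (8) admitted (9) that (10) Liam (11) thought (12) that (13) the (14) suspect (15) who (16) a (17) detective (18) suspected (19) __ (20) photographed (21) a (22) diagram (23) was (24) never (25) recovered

The gap at 19 is the subject of "photographed", inside a relative clause.
The relative pronoun is "who" (word 15); it is bound by the head noun immediately before it.
Its filler is the head noun "suspect", at word 14.

14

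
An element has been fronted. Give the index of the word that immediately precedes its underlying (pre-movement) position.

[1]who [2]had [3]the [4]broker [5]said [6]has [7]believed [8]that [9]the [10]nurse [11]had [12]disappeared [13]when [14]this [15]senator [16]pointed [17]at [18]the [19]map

The displaced element is "who" (word 1).
It is linked across 1 clause boundary (Ø).
It functions as the subject of "believed", so the gap sits immediately after word 5 ("said").
Base order: The broker had said that who has believed that the nurse had disappeared when this senator pointed at the map.

5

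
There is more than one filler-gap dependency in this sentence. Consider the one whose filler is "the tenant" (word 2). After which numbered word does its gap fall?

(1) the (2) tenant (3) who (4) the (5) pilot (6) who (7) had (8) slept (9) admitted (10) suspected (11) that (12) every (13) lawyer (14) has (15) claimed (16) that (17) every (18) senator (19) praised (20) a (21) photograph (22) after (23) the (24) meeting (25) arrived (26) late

9

The displaced element is "the tenant" (word 2).
It is linked across 1 clause boundary (Ø).
It functions as the subject of "suspected", so the gap sits immediately after word 9 ("admitted").
Base order: The pilot who had slept admitted that the tenant suspected that every lawyer has claimed that every senator praised a photograph after the meeting.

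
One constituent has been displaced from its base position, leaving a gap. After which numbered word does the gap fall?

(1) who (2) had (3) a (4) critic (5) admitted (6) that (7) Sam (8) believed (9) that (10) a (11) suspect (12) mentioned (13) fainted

The displaced element is "who" (word 1).
It is linked across 3 clause boundaries (that → that → Ø).
It functions as the subject of "fainted", so the gap sits immediately after word 12 ("mentioned").
Base order: A critic had admitted that Sam believed that a suspect mentioned that who fainted.

12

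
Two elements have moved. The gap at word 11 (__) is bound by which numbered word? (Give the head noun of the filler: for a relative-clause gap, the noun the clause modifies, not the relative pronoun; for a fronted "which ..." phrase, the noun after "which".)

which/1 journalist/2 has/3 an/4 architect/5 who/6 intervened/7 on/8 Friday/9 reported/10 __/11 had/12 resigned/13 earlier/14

The marked gap is the subject of "resigned".
Its filler is the fronted wh-phrase "which journalist", at word 2.
(The other dependency links word 5 to a gap after word 6.)

2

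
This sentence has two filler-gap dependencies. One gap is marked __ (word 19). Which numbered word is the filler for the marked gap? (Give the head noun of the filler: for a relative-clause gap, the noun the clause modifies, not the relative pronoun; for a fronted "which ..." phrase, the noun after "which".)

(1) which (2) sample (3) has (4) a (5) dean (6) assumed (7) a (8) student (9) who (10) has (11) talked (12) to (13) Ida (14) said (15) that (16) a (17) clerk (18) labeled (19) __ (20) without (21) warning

The marked gap is the direct object of "labeled".
Its filler is the fronted wh-phrase "which sample", at word 2.
(The other dependency links word 8 to a gap after word 9.)

2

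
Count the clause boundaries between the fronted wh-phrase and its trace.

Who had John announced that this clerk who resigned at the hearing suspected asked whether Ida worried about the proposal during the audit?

"who" is extracted from the subject of "asked".
Boundaries crossed, outermost first: [that], [Ø] — 2 in total.

2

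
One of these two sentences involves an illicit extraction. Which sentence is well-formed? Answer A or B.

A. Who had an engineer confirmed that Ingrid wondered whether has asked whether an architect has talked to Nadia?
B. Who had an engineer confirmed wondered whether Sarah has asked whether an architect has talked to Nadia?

In A, the wh-phrase is extracted from inside a wh-island (introduced by "whether"), which blocks movement.
In B, the extraction path crosses only that-complement boundaries, which are transparent.
So B is grammatical.

B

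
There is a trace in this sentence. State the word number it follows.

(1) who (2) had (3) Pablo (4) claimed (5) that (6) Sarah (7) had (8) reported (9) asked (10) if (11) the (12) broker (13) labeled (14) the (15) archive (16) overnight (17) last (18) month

8

The displaced element is "who" (word 1).
It is linked across 2 clause boundaries (that → Ø).
It functions as the subject of "asked", so the gap sits immediately after word 8 ("reported").
Base order: Pablo had claimed that Sarah had reported that who asked if the broker labeled the archive overnight last month.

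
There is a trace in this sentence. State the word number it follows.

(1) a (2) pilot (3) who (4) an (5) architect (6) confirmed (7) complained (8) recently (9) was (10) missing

The displaced element is "a pilot" (word 2).
It is linked across 1 clause boundary (Ø).
It functions as the subject of "complained", so the gap sits immediately after word 6 ("confirmed").
Base order: An architect confirmed a pilot complained recently.

6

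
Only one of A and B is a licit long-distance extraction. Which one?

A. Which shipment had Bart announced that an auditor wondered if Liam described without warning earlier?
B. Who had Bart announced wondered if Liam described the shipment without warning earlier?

B

In A, the wh-phrase is extracted from inside a wh-island (introduced by "if"), which blocks movement.
In B, the extraction path crosses only that-complement boundaries, which are transparent.
So B is grammatical.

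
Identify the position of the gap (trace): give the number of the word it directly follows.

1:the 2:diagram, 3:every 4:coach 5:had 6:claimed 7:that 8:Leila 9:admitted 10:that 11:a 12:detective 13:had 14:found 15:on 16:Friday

The displaced element is "the diagram" (word 2).
It is linked across 2 clause boundaries (that → that).
It functions as the direct object of "found", so the gap sits immediately after word 14 ("found").
Base order: Every coach had claimed that Leila admitted that a detective had found the diagram on Friday.

14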